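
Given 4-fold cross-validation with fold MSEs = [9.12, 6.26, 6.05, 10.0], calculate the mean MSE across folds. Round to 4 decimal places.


Total MSE across folds = 31.4300.
CV-MSE = 31.4300/4 = 7.8575.

7.8575


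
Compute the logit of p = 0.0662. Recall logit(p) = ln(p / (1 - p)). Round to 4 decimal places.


Compute the odds: 0.0662/0.9338 = 0.0709.
Take the natural log: ln(0.0709) = -2.6466.

-2.6466


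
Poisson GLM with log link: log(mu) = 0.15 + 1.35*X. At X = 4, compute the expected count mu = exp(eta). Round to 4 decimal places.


Linear predictor: eta = 0.15 + (1.35)(4) = 5.5500.
Expected count: mu = exp(5.5500) = 257.2376.

257.2376


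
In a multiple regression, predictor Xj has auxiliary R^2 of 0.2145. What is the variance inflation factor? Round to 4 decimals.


Using VIF = 1/(1 - R^2_j):
1 - 0.2145 = 0.7855.
VIF = 1.2731.

1.2731


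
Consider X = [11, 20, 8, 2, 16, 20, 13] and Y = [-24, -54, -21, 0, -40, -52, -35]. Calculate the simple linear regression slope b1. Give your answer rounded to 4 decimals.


The sample means are xbar = 12.8571 and ybar = -32.2857.
Compute S_xx = 256.8571 and S_xy = -741.2857.
Slope b1 = S_xy / S_xx = -741.2857 / 256.8571 = -2.8860.

-2.8860


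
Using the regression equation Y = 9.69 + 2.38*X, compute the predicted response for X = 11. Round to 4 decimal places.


Predicted value:
Y = 9.69 + (2.38)(11) = 9.69 + 26.1800 = 35.8700.

35.8700


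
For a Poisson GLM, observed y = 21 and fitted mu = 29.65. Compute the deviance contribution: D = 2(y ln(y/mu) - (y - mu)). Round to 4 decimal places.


y/mu = 21/29.65 = 0.708263 (approx.), and ln(21/29.65) = -0.344940.
y * ln(y/mu) = 21 * -0.344940 = -7.243740.
y - mu = -8.65.
D = 2 * (-7.243740 - -8.65) = 2.812520, which rounds to 2.8125.

2.8125


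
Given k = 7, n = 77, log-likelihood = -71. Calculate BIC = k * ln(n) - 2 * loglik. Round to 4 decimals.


ln(77) = 4.343805.
k * ln(n) = 7 * 4.343805 = 30.406635.
-2L = 142.
BIC = 30.406635 + 142 = 172.406635, which rounds to 172.4066.

172.4066


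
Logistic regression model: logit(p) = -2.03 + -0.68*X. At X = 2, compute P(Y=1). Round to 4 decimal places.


z = -2.03 + -0.68 * 2 = -3.3900.
Sigmoid: P = 1 / (1 + exp(3.3900)) = 0.0326.

0.0326


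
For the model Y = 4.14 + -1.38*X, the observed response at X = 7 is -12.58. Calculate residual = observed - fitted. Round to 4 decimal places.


Compute yhat = 4.14 + (-1.38)(7) = -5.5200.
Residual = actual - predicted = -12.58 - -5.5200 = -7.0600.

-7.0600


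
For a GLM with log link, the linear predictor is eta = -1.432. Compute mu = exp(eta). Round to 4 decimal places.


The inverse log link gives:
mu = exp(-1.432) = 0.2388.

0.2388


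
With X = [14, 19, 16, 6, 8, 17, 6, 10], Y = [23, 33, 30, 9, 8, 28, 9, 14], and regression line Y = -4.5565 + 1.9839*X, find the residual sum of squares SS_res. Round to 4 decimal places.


For each point, residual = actual - predicted.
Residuals: [-0.2181, -0.1376, 2.8141, 1.6531, -3.3147, -1.1698, 1.6531, -1.2825].
Sum of squared residuals = 27.4516.

27.4516


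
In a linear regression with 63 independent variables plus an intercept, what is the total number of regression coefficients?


Each predictor gets one coefficient, plus one intercept.
Total parameters = 63 + 1 = 64.

64


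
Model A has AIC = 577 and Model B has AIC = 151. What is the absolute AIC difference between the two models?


Absolute difference = |577 - 151| = 426.
The model with lower AIC (B) is preferred.

426


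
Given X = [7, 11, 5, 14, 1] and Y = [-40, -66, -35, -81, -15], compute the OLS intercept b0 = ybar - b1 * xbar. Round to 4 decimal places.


The slope is b1 = -5.1240.
Sample means are xbar = 7.6000 and ybar = -47.4000.
Intercept: b0 = -47.4000 - (-5.1240)(7.6000) = -8.4574.

-8.4574


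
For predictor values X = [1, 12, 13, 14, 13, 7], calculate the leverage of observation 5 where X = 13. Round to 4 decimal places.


Compute xbar = 10.0000 with n = 6 observations.
SXX = 128.0000.
Leverage = 1/6 + (13 - 10.0000)^2/128.0000 = 0.2370.

0.2370


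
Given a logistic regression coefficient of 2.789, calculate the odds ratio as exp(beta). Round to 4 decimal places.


The odds ratio is computed as:
OR = e^(2.789) = 16.2647.

16.2647


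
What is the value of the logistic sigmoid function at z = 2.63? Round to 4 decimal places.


exp(-2.6300) = 0.0721.
1 + exp(-z) = 1.0721.
sigmoid = 1/1.0721 = 0.9328.

0.9328


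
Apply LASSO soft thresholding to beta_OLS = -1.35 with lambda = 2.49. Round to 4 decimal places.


Check: |-1.35| = 1.35 vs lambda = 2.49.
Since |beta| <= lambda, the coefficient is set to 0.
Soft-thresholded coefficient = 0.0000.

0.0000


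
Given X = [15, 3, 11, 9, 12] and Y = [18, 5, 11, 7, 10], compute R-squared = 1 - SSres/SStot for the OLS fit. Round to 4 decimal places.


Fit the OLS line: b0 = 0.3250, b1 = 0.9875.
SSres = 20.7875.
SStot = 98.8000.
R^2 = 1 - 20.7875/98.8000 = 0.7896.

0.7896


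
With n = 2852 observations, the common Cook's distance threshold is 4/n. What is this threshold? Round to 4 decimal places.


The threshold is 4/n.
4/2852 = 0.0014.

0.0014


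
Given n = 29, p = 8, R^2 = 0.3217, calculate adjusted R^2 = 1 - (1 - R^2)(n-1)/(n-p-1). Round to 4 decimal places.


Plug in: Adj R^2 = 1 - (1 - 0.3217) * 28/20.
= 1 - 0.6783 * 28/20
= 1 - 18.9924 / 20
= 1 - 0.9496 = 0.0504.

0.0504


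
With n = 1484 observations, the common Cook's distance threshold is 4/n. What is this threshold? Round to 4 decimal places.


The threshold is 4/n.
4/1484 = 0.0027.

0.0027


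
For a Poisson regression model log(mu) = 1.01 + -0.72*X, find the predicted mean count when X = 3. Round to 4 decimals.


eta = 1.01 + -0.72 * 3 = -1.1500.
mu = exp(-1.1500) = 0.3166.

0.3166


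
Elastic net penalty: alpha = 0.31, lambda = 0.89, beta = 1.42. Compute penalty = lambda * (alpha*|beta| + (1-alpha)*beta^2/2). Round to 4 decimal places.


L1 component = 0.31 * |1.42| = 0.4402.
L2 component = 0.69 * 1.42^2 / 2 = 0.6957.
Penalty = 0.89 * (0.4402 + 0.6957) = 0.89 * 1.1359 = 1.0109.

1.0109


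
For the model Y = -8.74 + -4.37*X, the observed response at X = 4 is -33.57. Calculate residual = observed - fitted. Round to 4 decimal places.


Compute yhat = -8.74 + (-4.37)(4) = -26.2200.
Residual = actual - predicted = -33.57 - -26.2200 = -7.3500.

-7.3500


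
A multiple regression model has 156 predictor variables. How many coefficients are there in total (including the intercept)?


Including the intercept, the model has 156 predictor coefficients + 1 intercept.
Total = 157.

157


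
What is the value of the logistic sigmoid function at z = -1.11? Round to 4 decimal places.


Compute exp(1.1100) = 3.0344.
Sigmoid = 1 / (1 + 3.0344) = 1 / 4.0344 = 0.2479.

0.2479


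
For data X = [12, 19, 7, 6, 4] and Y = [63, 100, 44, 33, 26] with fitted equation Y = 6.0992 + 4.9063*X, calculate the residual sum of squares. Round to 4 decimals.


Compute predicted values, then residuals = yi - yhat_i.
Residuals: [-1.9748, 0.6811, 3.5567, -2.5370, 0.2756].
SSres = sum(residual^2) = 23.5262.

23.5262


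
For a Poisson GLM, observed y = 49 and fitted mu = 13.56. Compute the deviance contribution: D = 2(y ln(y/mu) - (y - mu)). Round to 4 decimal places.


Compute y*ln(y/mu) = 49*ln(49/13.56) = 49*1.284696 = 62.950104.
y - mu = 35.44.
D = 2*(62.950104 - (35.44)) = 55.020208, which rounds to 55.0202.

55.0202


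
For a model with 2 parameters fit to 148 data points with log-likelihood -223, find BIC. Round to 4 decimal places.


ln(148) = 4.997212.
k * ln(n) = 2 * 4.997212 = 9.994424.
-2L = 446.
BIC = 9.994424 + 446 = 455.994424, which rounds to 455.9944.

455.9944


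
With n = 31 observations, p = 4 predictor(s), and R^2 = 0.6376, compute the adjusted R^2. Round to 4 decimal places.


Adjusted R^2 = 1 - (1 - R^2) * (n-1)/(n-p-1).
(1 - R^2) = 0.3624.
(n-1)/(n-p-1) = 30/26.
(1 - R^2) * (n-1) = 0.3624 * 30 = 10.8720.
Divide by (n-p-1): 10.8720 / 26 = 0.4182.
Adj R^2 = 1 - 0.4182 = 0.5818.

0.5818


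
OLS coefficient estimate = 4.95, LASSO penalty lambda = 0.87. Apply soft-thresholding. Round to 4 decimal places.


|beta_OLS| = 4.95.
lambda = 0.87.
Since |beta| > lambda, coefficient = sign(beta)*(|beta| - lambda) = 4.0800.
Result = 4.0800.

4.0800


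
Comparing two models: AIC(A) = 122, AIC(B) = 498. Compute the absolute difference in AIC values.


Absolute difference = |122 - 498| = 376.
The model with lower AIC (A) is preferred.

376


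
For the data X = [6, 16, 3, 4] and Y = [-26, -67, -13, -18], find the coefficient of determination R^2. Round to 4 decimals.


The fitted line is Y = -1.1171 + -4.1218*X.
SSres = 0.4169, SStot = 1814.0000.
R^2 = 1 - SSres/SStot = 0.9998.

0.9998


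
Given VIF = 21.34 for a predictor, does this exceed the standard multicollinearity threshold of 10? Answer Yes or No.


The threshold is 10.
VIF = 21.34 is >= 10.
Multicollinearity indication: Yes.

Yes


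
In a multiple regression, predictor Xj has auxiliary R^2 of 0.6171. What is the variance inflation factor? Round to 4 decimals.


Denominator: 1 - 0.6171 = 0.3829.
VIF = 1 / 0.3829 = 2.6116.

2.6116


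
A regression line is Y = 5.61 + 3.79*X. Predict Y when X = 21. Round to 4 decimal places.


Plug X = 21 into Y = 5.61 + 3.79*X:
Y = 5.61 + 79.5900 = 85.2000.

85.2000


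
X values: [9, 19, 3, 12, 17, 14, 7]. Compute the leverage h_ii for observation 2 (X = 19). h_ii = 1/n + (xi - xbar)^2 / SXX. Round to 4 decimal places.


Mean of X: xbar = 11.5714.
SXX = 191.7143.
For X = 19: h = 1/7 + (19 - 11.5714)^2/191.7143 = 0.4307.

0.4307


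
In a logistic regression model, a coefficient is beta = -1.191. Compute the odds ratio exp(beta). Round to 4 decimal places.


exp(-1.191) = 0.3039.
So the odds ratio is 0.3039.

0.3039


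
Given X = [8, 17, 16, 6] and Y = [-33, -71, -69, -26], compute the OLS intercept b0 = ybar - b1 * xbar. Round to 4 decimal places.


Compute b1 = -4.2345 from the OLS formula.
With xbar = 11.7500 and ybar = -49.7500, the intercept is:
b0 = -49.7500 - -4.2345 * 11.7500 = 0.0054.

0.0054


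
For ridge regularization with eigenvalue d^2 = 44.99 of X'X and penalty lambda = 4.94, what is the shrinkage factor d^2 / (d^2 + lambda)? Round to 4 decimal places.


Compute the denominator: 44.99 + 4.94 = 49.9300.
Shrinkage factor = 44.99 / 49.9300 = 0.9011.

0.9011


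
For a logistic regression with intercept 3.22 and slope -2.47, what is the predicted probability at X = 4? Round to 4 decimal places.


Linear predictor: z = 3.22 + -2.47 * 4 = -6.6600.
P = 1/(1 + exp(6.6600)) = 1/(1 + 780.5509) = 0.0013.

0.0013


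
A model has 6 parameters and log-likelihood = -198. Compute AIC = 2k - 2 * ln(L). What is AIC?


Compute:
2k = 2*6 = 12.
-2*loglik = -2*(-198) = 396.
AIC = 12 + 396 = 408.

408


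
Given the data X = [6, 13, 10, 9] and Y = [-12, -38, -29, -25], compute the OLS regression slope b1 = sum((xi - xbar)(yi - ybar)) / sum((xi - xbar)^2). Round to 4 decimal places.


First compute the means: xbar = 9.5000, ybar = -26.0000.
Then S_xx = sum((xi - xbar)^2) = 25.0000.
S_xy = sum((xi - xbar)(yi - ybar)) = -93.0000.
b1 = S_xy / S_xx = -93.0000 / 25.0000 = -3.7200.

-3.7200


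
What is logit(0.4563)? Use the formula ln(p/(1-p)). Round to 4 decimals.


1 - p = 0.5437.
p/(1-p) = 0.8392.
logit = ln(0.8392) = -0.1752.

-0.1752


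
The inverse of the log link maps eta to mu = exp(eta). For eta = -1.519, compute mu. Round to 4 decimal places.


mu = exp(eta) = exp(-1.519).
= 0.2189.

0.2189


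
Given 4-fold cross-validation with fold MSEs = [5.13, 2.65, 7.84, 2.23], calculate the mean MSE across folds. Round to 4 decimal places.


Total MSE across folds = 17.8500.
CV-MSE = 17.8500/4 = 4.4625.

4.4625


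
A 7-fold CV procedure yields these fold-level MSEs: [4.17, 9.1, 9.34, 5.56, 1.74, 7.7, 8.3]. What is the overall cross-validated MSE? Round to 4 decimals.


Total MSE across folds = 45.9100.
CV-MSE = 45.9100/7 = 6.5586.

6.5586


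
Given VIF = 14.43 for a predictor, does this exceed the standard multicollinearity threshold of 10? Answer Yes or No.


The threshold is 10.
VIF = 14.43 is >= 10.
Multicollinearity indication: Yes.

Yes


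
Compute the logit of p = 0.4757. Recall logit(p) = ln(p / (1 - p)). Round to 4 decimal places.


1 - p = 0.5243.
p/(1-p) = 0.9073.
logit = ln(0.9073) = -0.0973.

-0.0973


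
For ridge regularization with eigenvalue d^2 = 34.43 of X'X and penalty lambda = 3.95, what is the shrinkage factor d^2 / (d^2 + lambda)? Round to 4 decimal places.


d^2 + lambda = 34.43 + 3.95 = 38.3800.
Shrinkage factor = 34.43/38.3800 = 0.8971.

0.8971


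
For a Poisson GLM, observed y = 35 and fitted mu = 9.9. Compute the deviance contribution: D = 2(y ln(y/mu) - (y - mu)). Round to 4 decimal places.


First: ln(35/9.9) = 1.262813.
Then: 35 * 1.262813 = 44.198455.
y - mu = 35 - 9.9 = 25.1.
D = 2(44.198455 - 25.1) = 38.196910, which rounds to 38.1969.

38.1969


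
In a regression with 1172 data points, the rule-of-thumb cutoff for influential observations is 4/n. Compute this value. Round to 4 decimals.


Cook's distance cutoff = 4/n = 4/1172.
= 0.0034.

0.0034


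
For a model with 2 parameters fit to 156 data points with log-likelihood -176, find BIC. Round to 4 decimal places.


ln(156) = 5.049856.
k * ln(n) = 2 * 5.049856 = 10.099712.
-2L = 352.
BIC = 10.099712 + 352 = 362.099712, which rounds to 362.0997.

362.0997


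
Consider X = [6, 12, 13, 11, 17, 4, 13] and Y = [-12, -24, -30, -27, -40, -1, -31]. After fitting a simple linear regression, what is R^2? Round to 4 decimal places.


Fit the OLS line: b0 = 7.7212, b1 = -2.8822.
SSres = 34.3510.
SStot = 1021.7143.
R^2 = 1 - 34.3510/1021.7143 = 0.9664.

0.9664


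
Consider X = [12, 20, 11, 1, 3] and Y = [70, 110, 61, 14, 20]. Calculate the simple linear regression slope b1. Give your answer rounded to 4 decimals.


The sample means are xbar = 9.4000 and ybar = 55.0000.
Compute S_xx = 233.2000 and S_xy = 1200.0000.
Slope b1 = S_xy / S_xx = 1200.0000 / 233.2000 = 5.1458.

5.1458


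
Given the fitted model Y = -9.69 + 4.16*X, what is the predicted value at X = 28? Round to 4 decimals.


Predicted value:
Y = -9.69 + (4.16)(28) = -9.69 + 116.4800 = 106.7900.

106.7900


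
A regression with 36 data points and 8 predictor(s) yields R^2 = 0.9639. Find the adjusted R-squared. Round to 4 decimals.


Using the formula:
(1 - 0.9639) = 0.0361.
Multiply by 35/27: 0.0361 * 35 = 1.2635, then 1.2635 / 27 = 0.0468.
Adj R^2 = 1 - 0.0468 = 0.9532.

0.9532


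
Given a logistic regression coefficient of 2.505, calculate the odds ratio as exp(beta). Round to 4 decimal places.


Odds ratio = exp(beta) = exp(2.505).
= 12.2436.

12.2436


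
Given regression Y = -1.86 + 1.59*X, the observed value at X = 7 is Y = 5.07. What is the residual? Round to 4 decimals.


Compute yhat = -1.86 + (1.59)(7) = 9.2700.
Residual = actual - predicted = 5.07 - 9.2700 = -4.2000.

-4.2000


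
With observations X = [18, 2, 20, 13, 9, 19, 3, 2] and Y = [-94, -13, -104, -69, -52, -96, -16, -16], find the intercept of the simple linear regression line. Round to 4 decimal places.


First find the slope: b1 = -4.9637.
Means: xbar = 10.7500, ybar = -57.5000.
b0 = ybar - b1 * xbar = -57.5000 - -4.9637 * 10.7500 = -4.1398.

-4.1398


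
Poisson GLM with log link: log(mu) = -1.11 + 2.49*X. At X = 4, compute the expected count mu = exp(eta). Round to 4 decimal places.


Compute eta = -1.11 + 2.49 * 4 = 8.8500.
Apply inverse link: mu = e^8.8500 = 6974.3890.

6974.3890


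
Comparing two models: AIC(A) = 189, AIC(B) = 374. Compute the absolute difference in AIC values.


Absolute difference = |189 - 374| = 185.
The model with lower AIC (A) is preferred.

185


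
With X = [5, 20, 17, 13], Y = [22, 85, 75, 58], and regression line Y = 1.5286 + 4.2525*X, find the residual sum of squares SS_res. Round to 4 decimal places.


For each point, residual = actual - predicted.
Residuals: [-0.7911, -1.5786, 1.1789, 1.1889].
Sum of squared residuals = 5.9211.

5.9211


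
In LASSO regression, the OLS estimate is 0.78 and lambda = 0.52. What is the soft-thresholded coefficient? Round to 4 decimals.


Check: |0.78| = 0.78 vs lambda = 0.52.
Since |beta| > lambda, coefficient = sign(beta)*(|beta| - lambda) = 0.2600.
Soft-thresholded coefficient = 0.2600.

0.2600


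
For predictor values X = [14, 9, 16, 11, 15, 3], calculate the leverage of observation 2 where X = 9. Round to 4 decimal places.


n = 6, xbar = 11.3333.
SXX = sum((xi - xbar)^2) = 117.3333.
h = 1/6 + (9 - 11.3333)^2 / 117.3333 = 0.2131.

0.2131


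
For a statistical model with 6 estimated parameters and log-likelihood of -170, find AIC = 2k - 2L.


AIC = 2k - 2*loglik = 2(6) - 2(-170).
= 12 + 340 = 352.

352


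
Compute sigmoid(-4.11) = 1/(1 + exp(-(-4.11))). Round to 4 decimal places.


Compute exp(4.1100) = 60.9467.
Sigmoid = 1 / (1 + 60.9467) = 1 / 61.9467 = 0.0161.

0.0161


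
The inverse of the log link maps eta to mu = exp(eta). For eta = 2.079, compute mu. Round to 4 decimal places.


mu = exp(eta) = exp(2.079).
= 7.9965.

7.9965


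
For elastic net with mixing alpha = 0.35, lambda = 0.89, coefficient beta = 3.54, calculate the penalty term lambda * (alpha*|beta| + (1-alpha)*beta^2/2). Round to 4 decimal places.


L1 component = 0.35 * |3.54| = 1.2390.
L2 component = 0.65 * 3.54^2 / 2 = 4.0728.
Penalty = 0.89 * (1.2390 + 4.0728) = 0.89 * 5.3118 = 4.7275.

4.7275


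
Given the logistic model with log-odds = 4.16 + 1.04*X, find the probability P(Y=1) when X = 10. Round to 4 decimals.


z = 4.16 + 1.04 * 10 = 14.5600.
Sigmoid: P = 1 / (1 + exp(-14.5600)) = 1.0000.

1.0000


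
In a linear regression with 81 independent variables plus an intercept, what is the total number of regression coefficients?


Including the intercept, the model has 81 predictor coefficients + 1 intercept.
Total = 82.

82


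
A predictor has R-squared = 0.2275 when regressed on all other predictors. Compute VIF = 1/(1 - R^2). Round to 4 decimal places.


Using VIF = 1/(1 - R^2_j):
1 - 0.2275 = 0.7725.
VIF = 1.2945.

1.2945


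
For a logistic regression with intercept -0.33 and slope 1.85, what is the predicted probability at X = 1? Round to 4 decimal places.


Compute z = -0.33 + (1.85)(1) = 1.5200.
exp(-z) = 0.2187.
P = 1/(1 + 0.2187) = 0.8205.

0.8205


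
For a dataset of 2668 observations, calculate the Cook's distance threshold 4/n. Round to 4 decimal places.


Using the rule of thumb:
Threshold = 4 / 2668 = 0.0015.

0.0015


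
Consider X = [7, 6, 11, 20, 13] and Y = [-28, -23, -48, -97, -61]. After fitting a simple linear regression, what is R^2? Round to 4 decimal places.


After computing the OLS fit (b0=9.1693, b1=-5.3131):
SSres = 2.9265, SStot = 3537.2000.
R^2 = 1 - 2.9265/3537.2000 = 0.9992.

0.9992


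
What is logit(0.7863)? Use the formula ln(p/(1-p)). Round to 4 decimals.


The odds are p/(1-p) = 0.7863 / 0.2137 = 3.6795.
logit(p) = ln(3.6795) = 1.3028.

1.3028


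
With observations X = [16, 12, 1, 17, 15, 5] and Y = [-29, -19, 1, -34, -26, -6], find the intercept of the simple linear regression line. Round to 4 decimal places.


Compute b1 = -2.0841 from the OLS formula.
With xbar = 11.0000 and ybar = -18.8333, the intercept is:
b0 = -18.8333 - -2.0841 * 11.0000 = 4.0919.

4.0919


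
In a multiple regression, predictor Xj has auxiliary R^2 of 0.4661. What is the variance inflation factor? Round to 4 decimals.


Using VIF = 1/(1 - R^2_j):
1 - 0.4661 = 0.5339.
VIF = 1.8730.

1.8730


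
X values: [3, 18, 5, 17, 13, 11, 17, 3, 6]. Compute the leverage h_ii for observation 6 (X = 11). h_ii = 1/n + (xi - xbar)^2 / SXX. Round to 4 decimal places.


Compute xbar = 10.3333 with n = 9 observations.
SXX = 310.0000.
Leverage = 1/9 + (11 - 10.3333)^2/310.0000 = 0.1125.

0.1125


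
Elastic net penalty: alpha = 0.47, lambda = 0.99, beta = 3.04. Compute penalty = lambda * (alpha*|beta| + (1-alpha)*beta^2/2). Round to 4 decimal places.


alpha * |beta| = 0.47 * 3.04 = 1.4288.
(1-alpha) * beta^2/2 = 0.53 * 9.2416/2 = 2.4490.
Total = 0.99 * (1.4288 + 2.4490) = 3.8390.

3.8390


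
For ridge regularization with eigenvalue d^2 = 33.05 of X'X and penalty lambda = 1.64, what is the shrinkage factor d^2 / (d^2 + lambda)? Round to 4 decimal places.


Compute the denominator: 33.05 + 1.64 = 34.6900.
Shrinkage factor = 33.05 / 34.6900 = 0.9527.

0.9527


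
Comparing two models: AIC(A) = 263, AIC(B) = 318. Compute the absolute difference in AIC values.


|AIC_A - AIC_B| = |263 - 318| = 55.
Model A is preferred (lower AIC).

55


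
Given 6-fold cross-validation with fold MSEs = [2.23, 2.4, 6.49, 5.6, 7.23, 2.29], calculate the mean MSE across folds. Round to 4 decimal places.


Add all fold MSEs: 26.2400.
Divide by k = 6: 26.2400/6 = 4.3733.

4.3733


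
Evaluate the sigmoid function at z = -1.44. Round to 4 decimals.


exp(1.4400) = 4.2207.
1 + exp(-z) = 5.2207.
sigmoid = 1/5.2207 = 0.1915.

0.1915


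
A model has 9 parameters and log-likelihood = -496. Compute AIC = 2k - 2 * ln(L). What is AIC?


Compute:
2k = 2*9 = 18.
-2*loglik = -2*(-496) = 992.
AIC = 18 + 992 = 1010.

1010


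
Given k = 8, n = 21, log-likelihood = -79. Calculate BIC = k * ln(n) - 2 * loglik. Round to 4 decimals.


ln(21) = 3.044522.
k * ln(n) = 8 * 3.044522 = 24.356176.
-2L = 158.
BIC = 24.356176 + 158 = 182.356176, which rounds to 182.3562.

182.3562


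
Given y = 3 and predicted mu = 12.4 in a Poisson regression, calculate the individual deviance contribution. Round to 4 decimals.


Compute y*ln(y/mu) = 3*ln(3/12.4) = 3*-1.419084 = -4.257252.
y - mu = -9.4.
D = 2*(-4.257252 - (-9.4)) = 10.285496, which rounds to 10.2855.

10.2855


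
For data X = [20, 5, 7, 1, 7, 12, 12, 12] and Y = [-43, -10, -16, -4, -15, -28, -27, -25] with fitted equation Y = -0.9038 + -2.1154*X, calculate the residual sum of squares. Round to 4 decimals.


Predicted values from Y = -0.9038 + -2.1154*X.
Residuals: [0.2118, 1.4808, -0.2884, -0.9808, 0.7116, -1.7114, -0.7114, 1.2886].
SSres = 8.8846.

8.8846


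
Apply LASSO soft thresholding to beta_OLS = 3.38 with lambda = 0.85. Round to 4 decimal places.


Check: |3.38| = 3.38 vs lambda = 0.85.
Since |beta| > lambda, coefficient = sign(beta)*(|beta| - lambda) = 2.5300.
Soft-thresholded coefficient = 2.5300.

2.5300


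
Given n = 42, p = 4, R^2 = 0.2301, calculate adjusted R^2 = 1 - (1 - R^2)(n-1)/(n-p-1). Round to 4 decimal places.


Plug in: Adj R^2 = 1 - (1 - 0.2301) * 41/37.
= 1 - 0.7699 * 41/37
= 1 - 31.5659 / 37
= 1 - 0.8531 = 0.1469.

0.1469


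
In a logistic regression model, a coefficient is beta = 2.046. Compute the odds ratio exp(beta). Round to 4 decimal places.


exp(2.046) = 7.7369.
So the odds ratio is 7.7369.

7.7369


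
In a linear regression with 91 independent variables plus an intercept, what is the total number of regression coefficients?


Including the intercept, the model has 91 predictor coefficients + 1 intercept.
Total = 92.

92


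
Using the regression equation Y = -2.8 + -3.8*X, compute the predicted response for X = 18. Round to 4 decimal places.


Predicted value:
Y = -2.8 + (-3.8)(18) = -2.8 + -68.4000 = -71.2000.

-71.2000


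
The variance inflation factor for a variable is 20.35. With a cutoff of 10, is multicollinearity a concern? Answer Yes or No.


Compare VIF = 20.35 to the threshold of 10.
20.35 >= 10, so the answer is Yes.

Yes


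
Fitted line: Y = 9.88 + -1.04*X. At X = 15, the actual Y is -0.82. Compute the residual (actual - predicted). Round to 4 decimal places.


Predicted = 9.88 + -1.04 * 15 = -5.7200.
Residual = -0.82 - -5.7200 = 4.9000.

4.9000


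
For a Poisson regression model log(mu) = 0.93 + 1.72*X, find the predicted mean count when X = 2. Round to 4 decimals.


Compute eta = 0.93 + 1.72 * 2 = 4.3700.
Apply inverse link: mu = e^4.3700 = 79.0436.

79.0436


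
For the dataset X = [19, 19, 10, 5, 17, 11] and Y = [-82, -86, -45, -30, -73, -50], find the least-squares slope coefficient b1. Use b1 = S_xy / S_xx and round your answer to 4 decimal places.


The sample means are xbar = 13.5000 and ybar = -61.0000.
Compute S_xx = 163.5000 and S_xy = -642.0000.
Slope b1 = S_xy / S_xx = -642.0000 / 163.5000 = -3.9266.

-3.9266


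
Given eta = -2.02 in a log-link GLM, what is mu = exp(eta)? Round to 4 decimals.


The inverse log link gives:
mu = exp(-2.02) = 0.1327.

0.1327


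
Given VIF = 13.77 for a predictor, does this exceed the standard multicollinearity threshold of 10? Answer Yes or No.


Check: VIF = 13.77 vs threshold = 10.
Since 13.77 >= 10, the answer is Yes.

Yes


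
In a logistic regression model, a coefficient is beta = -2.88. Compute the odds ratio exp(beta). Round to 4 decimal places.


Odds ratio = exp(beta) = exp(-2.88).
= 0.0561.

0.0561


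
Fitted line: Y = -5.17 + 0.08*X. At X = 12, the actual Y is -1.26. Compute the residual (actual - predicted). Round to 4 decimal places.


Fitted value at X = 12 is yhat = -5.17 + 0.08*12 = -4.2100.
Residual = -1.26 - -4.2100 = 2.9500.

2.9500


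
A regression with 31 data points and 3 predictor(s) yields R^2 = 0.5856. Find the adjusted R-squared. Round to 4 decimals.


Using the formula:
(1 - 0.5856) = 0.4144.
Multiply by 30/27: 0.4144 * 30 = 12.4320, then 12.4320 / 27 = 0.4604.
Adj R^2 = 1 - 0.4604 = 0.5396.

0.5396


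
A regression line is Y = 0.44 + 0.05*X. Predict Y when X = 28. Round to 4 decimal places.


Substitute X = 28 into the equation:
Y = 0.44 + 0.05 * 28 = 0.44 + 1.4000 = 1.8400.

1.8400


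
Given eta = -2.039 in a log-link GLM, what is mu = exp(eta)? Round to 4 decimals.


The inverse log link gives:
mu = exp(-2.039) = 0.1302.

0.1302


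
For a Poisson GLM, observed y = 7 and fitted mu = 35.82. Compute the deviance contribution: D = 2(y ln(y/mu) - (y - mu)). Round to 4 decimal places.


y/mu = 7/35.82 = 0.195422 (approx.), and ln(7/35.82) = -1.632596.
y * ln(y/mu) = 7 * -1.632596 = -11.428172.
y - mu = -28.82.
D = 2 * (-11.428172 - -28.82) = 34.783656, which rounds to 34.7837.

34.7837


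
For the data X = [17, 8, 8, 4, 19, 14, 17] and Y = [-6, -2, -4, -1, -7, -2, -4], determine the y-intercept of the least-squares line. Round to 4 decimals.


First find the slope: b1 = -0.3027.
Means: xbar = 12.4286, ybar = -3.7143.
b0 = ybar - b1 * xbar = -3.7143 - -0.3027 * 12.4286 = 0.0484.

0.0484


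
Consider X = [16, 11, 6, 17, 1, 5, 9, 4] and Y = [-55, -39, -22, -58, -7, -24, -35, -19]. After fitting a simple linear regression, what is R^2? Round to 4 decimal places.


The fitted line is Y = -5.6933 + -3.0935*X.
SSres = 19.9891, SStot = 2219.8750.
R^2 = 1 - SSres/SStot = 0.9910.

0.9910


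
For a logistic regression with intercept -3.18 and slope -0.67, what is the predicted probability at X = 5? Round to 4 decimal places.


Linear predictor: z = -3.18 + -0.67 * 5 = -6.5300.
P = 1/(1 + exp(6.5300)) = 1/(1 + 685.3982) = 0.0015.

0.0015


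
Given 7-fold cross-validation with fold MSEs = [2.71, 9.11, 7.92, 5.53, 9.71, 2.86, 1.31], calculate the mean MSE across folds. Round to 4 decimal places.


Add all fold MSEs: 39.1500.
Divide by k = 7: 39.1500/7 = 5.5929.

5.5929


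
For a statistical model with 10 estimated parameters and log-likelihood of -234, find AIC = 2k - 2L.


AIC = 2k - 2*loglik = 2(10) - 2(-234).
= 20 + 468 = 488.

488


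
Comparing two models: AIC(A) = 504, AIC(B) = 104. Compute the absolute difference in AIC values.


Compute |504 - 104| = 400.
Model B has the smaller AIC.

400


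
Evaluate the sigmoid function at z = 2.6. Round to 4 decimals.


Compute exp(-2.6000) = 0.0743.
Sigmoid = 1 / (1 + 0.0743) = 1 / 1.0743 = 0.9309.

0.9309


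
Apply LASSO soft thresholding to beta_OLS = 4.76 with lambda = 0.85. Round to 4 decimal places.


|beta_OLS| = 4.76.
lambda = 0.85.
Since |beta| > lambda, coefficient = sign(beta)*(|beta| - lambda) = 3.9100.
Result = 3.9100.

3.9100


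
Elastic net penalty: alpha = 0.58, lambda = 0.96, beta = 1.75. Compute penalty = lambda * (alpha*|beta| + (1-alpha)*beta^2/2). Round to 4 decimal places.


Compute:
L1 = 0.58 * 1.75 = 1.0150.
L2 = 0.42 * 1.75^2 / 2 = 0.6431.
Penalty = 0.96 * (1.0150 + 0.6431) = 1.5918.

1.5918


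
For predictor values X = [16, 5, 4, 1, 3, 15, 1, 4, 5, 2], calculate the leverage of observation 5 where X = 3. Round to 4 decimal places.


Mean of X: xbar = 5.6000.
SXX = 264.4000.
For X = 3: h = 1/10 + (3 - 5.6000)^2/264.4000 = 0.1256.

0.1256


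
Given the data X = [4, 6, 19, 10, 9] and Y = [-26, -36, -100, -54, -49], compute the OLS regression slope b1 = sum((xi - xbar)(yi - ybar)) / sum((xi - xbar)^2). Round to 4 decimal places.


Calculate xbar = 9.6000, ybar = -53.0000.
S_xx = 133.2000, S_xy = -657.0000.
Using b1 = S_xy / S_xx = -657.0000 / 133.2000, we get b1 = -4.9324.

-4.9324


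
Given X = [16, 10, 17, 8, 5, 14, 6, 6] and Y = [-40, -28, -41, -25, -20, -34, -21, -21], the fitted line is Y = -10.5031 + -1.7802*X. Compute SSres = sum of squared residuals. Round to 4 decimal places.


For each point, residual = actual - predicted.
Residuals: [-1.0137, 0.3051, -0.2335, -0.2553, -0.5959, 1.4259, 0.1843, 0.1843].
Sum of squared residuals = 3.6966.

3.6966


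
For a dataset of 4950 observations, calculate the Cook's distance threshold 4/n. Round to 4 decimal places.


Using the rule of thumb:
Threshold = 4 / 4950 = 0.0008.

0.0008


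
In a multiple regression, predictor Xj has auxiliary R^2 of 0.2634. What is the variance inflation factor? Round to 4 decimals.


Denominator: 1 - 0.2634 = 0.7366.
VIF = 1 / 0.7366 = 1.3576.

1.3576


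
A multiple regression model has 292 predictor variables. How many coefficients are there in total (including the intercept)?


Including the intercept, the model has 292 predictor coefficients + 1 intercept.
Total = 293.

293


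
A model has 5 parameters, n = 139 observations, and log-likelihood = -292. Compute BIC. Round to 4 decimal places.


k * ln(n) = 5 * ln(139) = 5 * 4.934474 = 24.672370.
-2 * loglik = -2 * (-292) = 584.
BIC = 24.672370 + 584 = 608.672370, which rounds to 608.6724.

608.6724


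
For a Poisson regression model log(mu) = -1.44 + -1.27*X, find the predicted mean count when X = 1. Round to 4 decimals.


Linear predictor: eta = -1.44 + (-1.27)(1) = -2.7100.
Expected count: mu = exp(-2.7100) = 0.0665.

0.0665


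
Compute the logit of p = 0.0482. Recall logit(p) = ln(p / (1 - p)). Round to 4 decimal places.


1 - p = 0.9518.
p/(1-p) = 0.0506.
logit = ln(0.0506) = -2.9830.

-2.9830


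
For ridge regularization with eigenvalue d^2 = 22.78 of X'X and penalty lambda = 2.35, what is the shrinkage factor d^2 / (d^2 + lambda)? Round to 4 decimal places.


Denominator = d^2 + lambda = 22.78 + 2.35 = 25.1300.
Shrinkage = 22.78 / 25.1300 = 0.9065.

0.9065


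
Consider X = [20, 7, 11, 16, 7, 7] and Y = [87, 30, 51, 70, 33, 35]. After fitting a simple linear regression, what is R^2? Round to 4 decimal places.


The fitted line is Y = 3.7696 + 4.1674*X.
SSres = 15.0370, SStot = 2678.0000.
R^2 = 1 - SSres/SStot = 0.9944.

0.9944


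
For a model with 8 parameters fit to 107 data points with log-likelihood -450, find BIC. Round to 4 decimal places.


Compute k*ln(n) = 8*ln(107) = 8*4.672829 = 37.382632.
Then -2*loglik = 900.
BIC = 37.382632 + 900 = 937.382632, which rounds to 937.3826.

937.3826


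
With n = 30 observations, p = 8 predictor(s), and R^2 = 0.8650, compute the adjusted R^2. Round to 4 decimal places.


Using the formula:
(1 - 0.8650) = 0.1350.
Multiply by 29/21: 0.1350 * 29 = 3.9150, then 3.9150 / 21 = 0.1864.
Adj R^2 = 1 - 0.1864 = 0.8136.

0.8136


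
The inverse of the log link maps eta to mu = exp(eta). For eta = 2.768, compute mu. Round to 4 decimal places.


The inverse log link gives:
mu = exp(2.768) = 15.9267.

15.9267


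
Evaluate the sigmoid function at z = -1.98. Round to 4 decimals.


Compute exp(1.9800) = 7.2427.
Sigmoid = 1 / (1 + 7.2427) = 1 / 8.2427 = 0.1213.

0.1213


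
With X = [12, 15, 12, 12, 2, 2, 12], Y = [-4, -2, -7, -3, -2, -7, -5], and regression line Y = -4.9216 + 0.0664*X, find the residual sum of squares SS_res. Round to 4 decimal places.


For each point, residual = actual - predicted.
Residuals: [0.1248, 1.9256, -2.8752, 1.1248, 2.7888, -2.2112, -0.8752].
Sum of squared residuals = 26.6882.

26.6882


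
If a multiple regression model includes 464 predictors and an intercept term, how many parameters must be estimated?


Including the intercept, the model has 464 predictor coefficients + 1 intercept.
Total = 465.

465


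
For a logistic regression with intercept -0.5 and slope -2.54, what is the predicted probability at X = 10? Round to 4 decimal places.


z = -0.5 + -2.54 * 10 = -25.9000.
Sigmoid: P = 1 / (1 + exp(25.9000)) = 0.0000.

0.0000


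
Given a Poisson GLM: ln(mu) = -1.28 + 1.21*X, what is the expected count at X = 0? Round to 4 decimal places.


Compute eta = -1.28 + 1.21 * 0 = -1.2800.
Apply inverse link: mu = e^-1.2800 = 0.2780.

0.2780


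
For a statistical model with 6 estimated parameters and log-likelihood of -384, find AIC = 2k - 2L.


Compute:
2k = 2*6 = 12.
-2*loglik = -2*(-384) = 768.
AIC = 12 + 768 = 780.

780


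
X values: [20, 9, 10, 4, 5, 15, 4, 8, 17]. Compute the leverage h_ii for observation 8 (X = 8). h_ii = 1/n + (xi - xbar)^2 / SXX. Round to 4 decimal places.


n = 9, xbar = 10.2222.
SXX = sum((xi - xbar)^2) = 275.5556.
h = 1/9 + (8 - 10.2222)^2 / 275.5556 = 0.1290.

0.1290


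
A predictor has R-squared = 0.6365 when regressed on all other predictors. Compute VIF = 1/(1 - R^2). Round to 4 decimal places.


Using VIF = 1/(1 - R^2_j):
1 - 0.6365 = 0.3635.
VIF = 2.7510.

2.7510


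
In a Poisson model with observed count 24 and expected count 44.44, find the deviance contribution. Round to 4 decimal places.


y/mu = 24/44.44 = 0.540054 (approx.), and ln(24/44.44) = -0.616086.
y * ln(y/mu) = 24 * -0.616086 = -14.786064.
y - mu = -20.44.
D = 2 * (-14.786064 - -20.44) = 11.307872, which rounds to 11.3079.

11.3079


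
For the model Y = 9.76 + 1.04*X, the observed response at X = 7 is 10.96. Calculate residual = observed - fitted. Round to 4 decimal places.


Fitted value at X = 7 is yhat = 9.76 + 1.04*7 = 17.0400.
Residual = 10.96 - 17.0400 = -6.0800.

-6.0800


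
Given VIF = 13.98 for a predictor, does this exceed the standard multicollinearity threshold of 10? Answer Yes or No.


Check: VIF = 13.98 vs threshold = 10.
Since 13.98 >= 10, the answer is Yes.

Yes


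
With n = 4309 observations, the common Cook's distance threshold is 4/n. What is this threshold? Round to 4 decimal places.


The threshold is 4/n.
4/4309 = 0.0009.

0.0009


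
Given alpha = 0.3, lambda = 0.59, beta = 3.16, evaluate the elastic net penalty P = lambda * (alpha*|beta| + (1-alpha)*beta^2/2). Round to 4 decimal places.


Compute:
L1 = 0.3 * 3.16 = 0.9480.
L2 = 0.7 * 3.16^2 / 2 = 3.4950.
Penalty = 0.59 * (0.9480 + 3.4950) = 2.6213.

2.6213


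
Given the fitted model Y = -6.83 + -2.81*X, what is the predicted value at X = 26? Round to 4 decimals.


Plug X = 26 into Y = -6.83 + -2.81*X:
Y = -6.83 + -73.0600 = -79.8900.

-79.8900


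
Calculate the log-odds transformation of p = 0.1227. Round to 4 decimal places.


The odds are p/(1-p) = 0.1227 / 0.8773 = 0.1399.
logit(p) = ln(0.1399) = -1.9671.

-1.9671


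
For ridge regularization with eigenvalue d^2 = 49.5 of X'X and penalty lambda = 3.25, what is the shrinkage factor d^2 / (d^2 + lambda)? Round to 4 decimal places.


Compute the denominator: 49.5 + 3.25 = 52.7500.
Shrinkage factor = 49.5 / 52.7500 = 0.9384.

0.9384


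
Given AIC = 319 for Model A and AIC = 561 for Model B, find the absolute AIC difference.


Compute |319 - 561| = 242.
Model A has the smaller AIC.

242


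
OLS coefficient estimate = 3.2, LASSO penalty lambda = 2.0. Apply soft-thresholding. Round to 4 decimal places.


Check: |3.2| = 3.2 vs lambda = 2.0.
Since |beta| > lambda, coefficient = sign(beta)*(|beta| - lambda) = 1.2000.
Soft-thresholded coefficient = 1.2000.

1.2000


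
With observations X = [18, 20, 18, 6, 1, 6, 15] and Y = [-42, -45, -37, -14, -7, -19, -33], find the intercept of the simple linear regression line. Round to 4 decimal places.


Compute b1 = -1.9467 from the OLS formula.
With xbar = 12.0000 and ybar = -28.1429, the intercept is:
b0 = -28.1429 - -1.9467 * 12.0000 = -4.7819.

-4.7819


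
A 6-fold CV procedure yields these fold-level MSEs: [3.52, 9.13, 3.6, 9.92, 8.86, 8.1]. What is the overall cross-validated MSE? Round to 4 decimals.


Sum of fold MSEs = 43.1300.
Average = 43.1300 / 6 = 7.1883.

7.1883


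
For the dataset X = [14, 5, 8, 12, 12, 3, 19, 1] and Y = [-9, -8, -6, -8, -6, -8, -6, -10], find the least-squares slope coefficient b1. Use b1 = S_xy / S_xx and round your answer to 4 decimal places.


The sample means are xbar = 9.2500 and ybar = -7.6250.
Compute S_xx = 259.5000 and S_xy = 34.2500.
Slope b1 = S_xy / S_xx = 34.2500 / 259.5000 = 0.1320.

0.1320


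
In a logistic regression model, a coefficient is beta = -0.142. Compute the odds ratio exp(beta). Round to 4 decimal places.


The odds ratio is computed as:
OR = e^(-0.142) = 0.8676.

0.8676


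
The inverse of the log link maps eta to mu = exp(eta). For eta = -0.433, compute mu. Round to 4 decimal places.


mu = exp(eta) = exp(-0.433).
= 0.6486.

0.6486


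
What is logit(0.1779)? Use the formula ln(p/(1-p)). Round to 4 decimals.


1 - p = 0.8221.
p/(1-p) = 0.2164.
logit = ln(0.2164) = -1.5306.

-1.5306


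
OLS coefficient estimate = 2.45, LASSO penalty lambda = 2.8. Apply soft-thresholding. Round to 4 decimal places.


Check: |2.45| = 2.45 vs lambda = 2.8.
Since |beta| <= lambda, the coefficient is set to 0.
Soft-thresholded coefficient = 0.0000.

0.0000


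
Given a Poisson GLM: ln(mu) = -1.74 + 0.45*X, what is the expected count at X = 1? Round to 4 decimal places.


Linear predictor: eta = -1.74 + (0.45)(1) = -1.2900.
Expected count: mu = exp(-1.2900) = 0.2753.

0.2753


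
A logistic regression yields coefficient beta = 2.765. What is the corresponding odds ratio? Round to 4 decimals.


The odds ratio is computed as:
OR = e^(2.765) = 15.8790.

15.8790


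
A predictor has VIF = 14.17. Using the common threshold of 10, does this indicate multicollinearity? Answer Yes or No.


The threshold is 10.
VIF = 14.17 is >= 10.
Multicollinearity indication: Yes.

Yes


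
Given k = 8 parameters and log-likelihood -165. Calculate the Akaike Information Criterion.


Compute:
2k = 2*8 = 16.
-2*loglik = -2*(-165) = 330.
AIC = 16 + 330 = 346.

346


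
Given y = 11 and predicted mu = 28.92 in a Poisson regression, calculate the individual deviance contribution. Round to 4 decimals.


y/mu = 11/28.92 = 0.380360 (approx.), and ln(11/28.92) = -0.966638.
y * ln(y/mu) = 11 * -0.966638 = -10.633018.
y - mu = -17.92.
D = 2 * (-10.633018 - -17.92) = 14.573964, which rounds to 14.5740.

14.5740


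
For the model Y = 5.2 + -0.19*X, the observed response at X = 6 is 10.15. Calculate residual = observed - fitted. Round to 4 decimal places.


Compute yhat = 5.2 + (-0.19)(6) = 4.0600.
Residual = actual - predicted = 10.15 - 4.0600 = 6.0900.

6.0900


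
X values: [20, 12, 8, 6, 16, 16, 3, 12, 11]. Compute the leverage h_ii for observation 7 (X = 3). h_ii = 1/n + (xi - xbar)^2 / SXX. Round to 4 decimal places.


n = 9, xbar = 11.5556.
SXX = sum((xi - xbar)^2) = 228.2222.
h = 1/9 + (3 - 11.5556)^2 / 228.2222 = 0.4318.

0.4318
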